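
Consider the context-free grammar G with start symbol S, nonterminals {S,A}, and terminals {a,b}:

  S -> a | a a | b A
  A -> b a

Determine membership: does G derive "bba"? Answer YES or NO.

Convert to CNF:
  S -> T0 A | T1 T1 | a
  A -> T0 T1
  T0 -> b
  T1 -> a

Fill CYK table bottom-up:
  cell(0,0) b: {T0}  orig:{}
  cell(1,1) b: {T0}  orig:{}
  cell(2,2) a: {S,T1}  orig:{S}
  cell(0,1) bb: ∅
  cell(1,2) ba: {A}
  cell(0,2) bba: {S}

S ∈ T[0,2] ⇒ YES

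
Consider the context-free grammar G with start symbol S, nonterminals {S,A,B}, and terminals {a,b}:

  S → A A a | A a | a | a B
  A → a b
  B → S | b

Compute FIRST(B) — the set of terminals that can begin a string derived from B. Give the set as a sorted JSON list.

FIRST sets, iterate to fixpoint:
pass 1:
  A via A→a b: +{a}
  B via B→b: +{b}
  S via S→A A a: +{a}
  S: {a}  A: {a}  B: {b}
pass 2:
  B via B→S: +{a}
  S: {a}  A: {a}  B: {a,b}
pass 3: — fixpoint
  S: {a}  A: {a}  B: {a,b}

FIRST(B) = ["a", "b"]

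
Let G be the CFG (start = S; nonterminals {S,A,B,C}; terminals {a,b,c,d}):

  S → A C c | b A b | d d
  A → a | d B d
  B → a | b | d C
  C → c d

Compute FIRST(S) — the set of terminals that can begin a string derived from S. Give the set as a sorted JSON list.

Compute FIRST by fixpoint:
[1]
  A via A→a: +{a}
  A via A→d B d: +{d}
  B via B→a: +{a}
  B via B→b: +{b}
  B via B→d C: +{d}
  C via C→c d: +{c}
  S via S→A C c: +{a,d}
  S via S→b A b: +{b}
  FIRST[S]={a,b,d}  FIRST[A]={a,d}  FIRST[B]={a,b,d}  FIRST[C]={c}
[2] done
  FIRST[S]={a,b,d}  FIRST[A]={a,d}  FIRST[B]={a,b,d}  FIRST[C]={c}

FIRST(S) = ["a", "b", "d"]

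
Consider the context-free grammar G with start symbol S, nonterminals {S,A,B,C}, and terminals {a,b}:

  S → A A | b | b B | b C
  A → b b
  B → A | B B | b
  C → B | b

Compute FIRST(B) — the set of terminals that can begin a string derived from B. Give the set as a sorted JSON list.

Compute FIRST by fixpoint:
round 1:
  A via A→b b: +{b}
  B via B→A: +{b}
  C via C→B: +{b}
  S via S→A A: +{b}
  FIRST(S)={b}  FIRST(A)={b}  FIRST(B)={b}  FIRST(C)={b}
round 2: — fixpoint
  FIRST(S)={b}  FIRST(A)={b}  FIRST(B)={b}  FIRST(C)={b}

FIRST(B) = ["b"]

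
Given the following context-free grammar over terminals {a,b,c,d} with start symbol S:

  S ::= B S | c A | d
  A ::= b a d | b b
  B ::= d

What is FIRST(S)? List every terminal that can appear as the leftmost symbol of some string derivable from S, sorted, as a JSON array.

FIRST iteration:
iter 1:
  A via A→b a d: +{b}
  B via B→d: +{d}
  S via S→B S: +{d}
  S via S→c A: +{c}
  S: {c,d}  A: {b}  B: {d}
iter 2: (no change)
  S: {c,d}  A: {b}  B: {d}

FIRST(S) = ["c", "d"]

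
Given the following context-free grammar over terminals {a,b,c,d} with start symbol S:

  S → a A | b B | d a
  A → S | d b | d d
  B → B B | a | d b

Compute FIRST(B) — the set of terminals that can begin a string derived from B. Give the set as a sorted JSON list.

FIRST sets, iterate to fixpoint:
iter 1:
  A via A→d b: +{d}
  B via B→a: +{a}
  B via B→d b: +{d}
  S via S→a A: +{a}
  S via S→b B: +{b}
  S via S→d a: +{d}
  S: {a,b,d}  A: {d}  B: {a,d}
iter 2:
  A via A→S: +{a,b}
  S: {a,b,d}  A: {a,b,d}  B: {a,d}
iter 3: (stable)
  S: {a,b,d}  A: {a,b,d}  B: {a,d}

FIRST(B) = ["a", "d"]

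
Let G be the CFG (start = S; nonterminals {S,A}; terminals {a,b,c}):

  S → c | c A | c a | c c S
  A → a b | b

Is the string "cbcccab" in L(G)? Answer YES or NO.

Convert to CNF:
  S -> T2 A | T2 T0 | T2 X3 | c
  A -> T0 T1 | b
  T0 -> a
  T1 -> b
  T2 -> c
  X3 -> T2 S

Fill CYK table bottom-up:
  T[0,0] 'c' = {S,T2}  orig:{S}
  T[1,1] 'b' = {A,T1}  orig:{A}
  T[2,2] 'c' = {S,T2}  orig:{S}
  T[3,3] 'c' = {S,T2}  orig:{S}
  T[4,4] 'c' = {S,T2}  orig:{S}
  T[5,5] 'a' = {T0}  orig:{}
  T[6,6] 'b' = {A,T1}  orig:{A}
  T[0,1] 'cb' = {S}
  T[1,2] 'bc' = ∅
  T[2,3] 'cc' = {X3}  orig:{}
  T[3,4] 'cc' = {X3}  orig:{}
  T[4,5] 'ca' = {S}
  T[5,6] 'ab' = {A}
  T[0,2] 'cbc' = ∅
  T[1,3] 'bcc' = ∅
  T[2,4] 'ccc' = {S}
  T[3,5] 'cca' = {X3}  orig:{}
  T[4,6] 'cab' = {S}
  T[0,3] 'cbcc' = ∅
  T[1,4] 'bccc' = ∅
  T[2,5] 'ccca' = {S}
  T[3,6] 'ccab' = {X3}  orig:{}
  T[0,4] 'cbccc' = ∅
  T[1,5] 'bccca' = ∅
  T[2,6] 'cccab' = {S}
  T[0,5] 'cbccca' = ∅
  T[1,6] 'bcccab' = ∅
  T[0,6] 'cbcccab' = ∅

S ∉ T[0,6] ⇒ NO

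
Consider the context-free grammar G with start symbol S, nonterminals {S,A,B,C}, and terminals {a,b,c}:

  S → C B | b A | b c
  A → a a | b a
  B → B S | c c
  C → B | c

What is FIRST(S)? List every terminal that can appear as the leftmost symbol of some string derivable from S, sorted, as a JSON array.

FIRST iteration:
[1]
  A via A→a a: +{a}
  A via A→b a: +{b}
  B via B→c c: +{c}
  C via C→B: +{c}
  S via S→C B: +{c}
  S via S→b A: +{b}
  S: {b,c}  A: {a,b}  B: {c}  C: {c}
[2] (no change)
  S: {b,c}  A: {a,b}  B: {c}  C: {c}

FIRST(S) = ["b", "c"]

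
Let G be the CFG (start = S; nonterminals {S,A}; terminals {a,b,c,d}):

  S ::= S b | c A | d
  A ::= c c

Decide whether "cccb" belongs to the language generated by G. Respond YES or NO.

Convert to CNF:
  S -> S T1 | T0 A | d
  A -> T0 T0
  T0 -> c
  T1 -> b

Fill CYK table bottom-up:
  [0..0]={T0}  "c"  orig:{}
  [1..1]={T0}  "c"  orig:{}
  [2..2]={T0}  "c"  orig:{}
  [3..3]={T1}  "b"  orig:{}
  [0..1]={A}  "cc"
  [1..2]={A}  "cc"
  [2..3]=∅  "cb"
  [0..2]={S}  "ccc"
  [1..3]=∅  "ccb"
  [0..3]={S}  "cccb"

S ∈ T[0,3] ⇒ YES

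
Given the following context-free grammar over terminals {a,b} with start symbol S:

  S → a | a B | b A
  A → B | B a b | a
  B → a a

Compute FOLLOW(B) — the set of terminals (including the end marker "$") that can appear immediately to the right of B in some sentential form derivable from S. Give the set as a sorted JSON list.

FIRST iteration:
round 1:
  A via A→a: +{a}
  B via B→a a: +{a}
  S via S→a: +{a}
  S via S→b A: +{b}
  FIRST(S)={a,b}  FIRST(A)={a}  FIRST(B)={a}
round 2: (stable)
  FIRST(S)={a,b}  FIRST(A)={a}  FIRST(B)={a}

FOLLOW iteration:
initialize: $ ∈ FOLLOW(S)
pass 1:
  A→B a b: FOLLOW(B) ⊇ FIRST(a) = {a}; new: +{a}
  S→a B: FOLLOW(B) ⊇ FOLLOW(S) ⊇ {$}; new: +{$}
  S→b A: FOLLOW(A) ⊇ FOLLOW(S) ⊇ {$}; new: +{$}
  FOLLOW(S)={$}  FOLLOW(A)={$}  FOLLOW(B)={$,a}
pass 2: done
  FOLLOW(S)={$}  FOLLOW(A)={$}  FOLLOW(B)={$,a}

FOLLOW(B) = ["$", "a"]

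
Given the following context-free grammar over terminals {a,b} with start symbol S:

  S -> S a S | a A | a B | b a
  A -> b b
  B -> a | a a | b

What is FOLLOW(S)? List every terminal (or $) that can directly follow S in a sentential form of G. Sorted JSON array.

FIRST sets, iterate to fixpoint:
iter 1:
  A via A→b b: +{b}
  B via B→a: +{a}
  B via B→b: +{b}
  S via S→a A: +{a}
  S via S→b a: +{b}
  S: {a,b}  A: {b}  B: {a,b}
iter 2: done
  S: {a,b}  A: {b}  B: {a,b}

FOLLOW sets:
seed FOLLOW(S) with $
round 1:
  S→S a S: FOLLOW(S) ⊇ FIRST(a) = {a}; new: +{a}
  S→a A: FOLLOW(A) ⊇ FOLLOW(S) ⊇ {$,a}; new: +{$,a}
  S→a B: FOLLOW(B) ⊇ FOLLOW(S) ⊇ {$,a}; new: +{$,a}
  FOLLOW[S]={$,a}  FOLLOW[A]={$,a}  FOLLOW[B]={$,a}
round 2: — fixpoint
  FOLLOW[S]={$,a}  FOLLOW[A]={$,a}  FOLLOW[B]={$,a}

FOLLOW(S) = ["$", "a"]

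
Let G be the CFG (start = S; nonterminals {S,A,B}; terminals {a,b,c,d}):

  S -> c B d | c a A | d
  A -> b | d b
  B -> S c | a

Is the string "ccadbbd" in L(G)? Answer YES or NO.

Convert to CNF:
  S -> T2 X4 | T2 X5 | d
  A -> T0 T1 | b
  B -> S T2 | a
  T0 -> d
  T1 -> b
  T2 -> c
  T3 -> a
  X4 -> B T0
  X5 -> T3 A

CYK fill:
  T[0,0] 'c' = {T2}  orig:{}
  T[1,1] 'c' = {T2}  orig:{}
  T[2,2] 'a' = {B,T3}  orig:{B}
  T[3,3] 'd' = {S,T0}  orig:{S}
  T[4,4] 'b' = {A,T1}  orig:{A}
  T[5,5] 'b' = {A,T1}  orig:{A}
  T[6,6] 'd' = {S,T0}  orig:{S}
  T[0,1] 'cc' = ∅
  T[1,2] 'ca' = ∅
  T[2,3] 'ad' = {X4}  orig:{}
  T[3,4] 'db' = {A}
  T[4,5] 'bb' = ∅
  T[5,6] 'bd' = ∅
  T[0,2] 'cca' = ∅
  T[1,3] 'cad' = {S}
  T[2,4] 'adb' = {X5}  orig:{}
  T[3,5] 'dbb' = ∅
  T[4,6] 'bbd' = ∅
  T[0,3] 'ccad' = ∅
  T[1,4] 'cadb' = {S}
  T[2,5] 'adbb' = ∅
  T[3,6] 'dbbd' = ∅
  T[0,4] 'ccadb' = ∅
  T[1,5] 'cadbb' = ∅
  T[2,6] 'adbbd' = ∅
  T[0,5] 'ccadbb' = ∅
  T[1,6] 'cadbbd' = ∅
  T[0,6] 'ccadbbd' = ∅

S ∉ T[0,6] ⇒ NO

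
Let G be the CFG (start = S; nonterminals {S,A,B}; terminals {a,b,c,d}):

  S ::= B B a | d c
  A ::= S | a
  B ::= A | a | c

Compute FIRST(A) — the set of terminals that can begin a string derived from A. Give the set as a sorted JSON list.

FIRST iteration:
iter 1:
  A via A→a: +{a}
  B via B→A: +{a}
  B via B→c: +{c}
  S via S→B B a: +{a,c}
  S via S→d c: +{d}
  FIRST[S]={a,c,d}  FIRST[A]={a}  FIRST[B]={a,c}
iter 2:
  A via A→S: +{c,d}
  B via B→A: +{d}
  FIRST[S]={a,c,d}  FIRST[A]={a,c,d}  FIRST[B]={a,c,d}
iter 3: (no change)
  FIRST[S]={a,c,d}  FIRST[A]={a,c,d}  FIRST[B]={a,c,d}

FIRST(A) = ["a", "c", "d"]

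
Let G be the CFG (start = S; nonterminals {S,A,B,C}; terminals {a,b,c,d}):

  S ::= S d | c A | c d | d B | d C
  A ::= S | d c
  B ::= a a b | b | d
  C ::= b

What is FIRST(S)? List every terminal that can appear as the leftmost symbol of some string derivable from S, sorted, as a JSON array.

Compute FIRST by fixpoint:
pass 1:
  A via A→d c: +{d}
  B via B→a a b: +{a}
  B via B→b: +{b}
  B via B→d: +{d}
  C via C→b: +{b}
  S via S→c A: +{c}
  S via S→d B: +{d}
  FIRST(S)={c,d}  FIRST(A)={d}  FIRST(B)={a,b,d}  FIRST(C)={b}
pass 2:
  A via A→S: +{c}
  FIRST(S)={c,d}  FIRST(A)={c,d}  FIRST(B)={a,b,d}  FIRST(C)={b}
pass 3: (stable)
  FIRST(S)={c,d}  FIRST(A)={c,d}  FIRST(B)={a,b,d}  FIRST(C)={b}

FIRST(S) = ["c", "d"]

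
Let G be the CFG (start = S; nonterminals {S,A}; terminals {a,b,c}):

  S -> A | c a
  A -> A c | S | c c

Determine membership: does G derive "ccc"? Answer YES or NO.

CNF form of G:
  S -> A T0 | T0 T0 | T0 T1
  A -> A T0 | T0 T0 | T0 T1
  T0 -> c
  T1 -> a

Fill CYK table bottom-up:
  cell(0,0) c: {T0}  orig:{}
  cell(1,1) c: {T0}  orig:{}
  cell(2,2) c: {T0}  orig:{}
  cell(0,1) cc: {A,S}
  cell(1,2) cc: {A,S}
  cell(0,2) ccc: {A,S}

S ∈ T[0,2] ⇒ YES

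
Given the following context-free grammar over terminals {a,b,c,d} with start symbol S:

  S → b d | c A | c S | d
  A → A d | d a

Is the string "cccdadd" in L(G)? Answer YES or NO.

CNF form of G:
  S -> T2 T0 | T3 A | T3 S | d
  A -> A T0 | T0 T1
  T0 -> d
  T1 -> a
  T2 -> b
  T3 -> c

CYK fill:
  cell(0,0) c: {T3}  orig:{}
  cell(1,1) c: {T3}  orig:{}
  cell(2,2) c: {T3}  orig:{}
  cell(3,3) d: {S,T0}  orig:{S}
  cell(4,4) a: {T1}  orig:{}
  cell(5,5) d: {S,T0}  orig:{S}
  cell(6,6) d: {S,T0}  orig:{S}
  cell(0,1) cc: ∅
  cell(1,2) cc: ∅
  cell(2,3) cd: {S}
  cell(3,4) da: {A}
  cell(4,5) ad: ∅
  cell(5,6) dd: ∅
  cell(0,2) ccc: ∅
  cell(1,3) ccd: {S}
  cell(2,4) cda: {S}
  cell(3,5) dad: {A}
  cell(4,6) add: ∅
  cell(0,3) cccd: {S}
  cell(1,4) ccda: {S}
  cell(2,5) cdad: {S}
  cell(3,6) dadd: {A}
  cell(0,4) cccda: {S}
  cell(1,5) ccdad: {S}
  cell(2,6) cdadd: {S}
  cell(0,5) cccdad: {S}
  cell(1,6) ccdadd: {S}
  cell(0,6) cccdadd: {S}

S ∈ T[0,6] ⇒ YES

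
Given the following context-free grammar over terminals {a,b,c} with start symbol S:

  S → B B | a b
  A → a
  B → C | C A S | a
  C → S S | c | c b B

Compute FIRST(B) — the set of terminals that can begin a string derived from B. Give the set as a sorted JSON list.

Compute FIRST by fixpoint:
round 1:
  A via A→a: +{a}
  B via B→a: +{a}
  C via C→c: +{c}
  S via S→B B: +{a}
  FIRST(S)={a}  FIRST(A)={a}  FIRST(B)={a}  FIRST(C)={c}
round 2:
  B via B→C: +{c}
  C via C→S S: +{a}
  S via S→B B: +{c}
  FIRST(S)={a,c}  FIRST(A)={a}  FIRST(B)={a,c}  FIRST(C)={a,c}
round 3: done
  FIRST(S)={a,c}  FIRST(A)={a}  FIRST(B)={a,c}  FIRST(C)={a,c}

FIRST(B) = ["a", "c"]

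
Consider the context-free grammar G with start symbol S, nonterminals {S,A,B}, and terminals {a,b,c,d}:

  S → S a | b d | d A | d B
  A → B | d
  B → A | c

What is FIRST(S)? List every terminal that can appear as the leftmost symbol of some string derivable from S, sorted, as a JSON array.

Compute FIRST by fixpoint:
[1]
  A via A→d: +{d}
  B via B→A: +{d}
  B via B→c: +{c}
  S via S→b d: +{b}
  S via S→d A: +{d}
  S: {b,d}  A: {d}  B: {c,d}
[2]
  A via A→B: +{c}
  S: {b,d}  A: {c,d}  B: {c,d}
[3] (no change)
  S: {b,d}  A: {c,d}  B: {c,d}

FIRST(S) = ["b", "d"]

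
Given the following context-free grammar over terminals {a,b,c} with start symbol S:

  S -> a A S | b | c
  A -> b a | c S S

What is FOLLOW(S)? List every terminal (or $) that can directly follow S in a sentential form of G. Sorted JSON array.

Compute FIRST by fixpoint:
[1]
  A via A→b a: +{b}
  A via A→c S S: +{c}
  S via S→a A S: +{a}
  S via S→b: +{b}
  S via S→c: +{c}
  FIRST[S]={a,b,c}  FIRST[A]={b,c}
[2] (stable)
  FIRST[S]={a,b,c}  FIRST[A]={b,c}

FOLLOW iteration:
initialize: $ ∈ FOLLOW(S)
pass 1:
  A→c S S: FOLLOW(S) ⊇ FIRST(S) = {a,b,c}; new: +{a,b,c}
  S→a A S: FOLLOW(A) ⊇ FIRST(S) = {a,b,c}; new: +{a,b,c}
  S: {$,a,b,c}  A: {a,b,c}
pass 2: done
  S: {$,a,b,c}  A: {a,b,c}

FOLLOW(S) = ["$", "a", "b", "c"]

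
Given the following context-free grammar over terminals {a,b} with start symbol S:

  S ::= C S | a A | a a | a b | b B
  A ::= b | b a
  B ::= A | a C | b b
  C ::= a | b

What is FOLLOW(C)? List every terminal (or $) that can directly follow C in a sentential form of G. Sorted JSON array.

Compute FIRST by fixpoint:
[1]
  A via A→b: +{b}
  B via B→A: +{b}
  B via B→a C: +{a}
  C via C→a: +{a}
  C via C→b: +{b}
  S via S→C S: +{a,b}
  FIRST(S)={a,b}  FIRST(A)={b}  FIRST(B)={a,b}  FIRST(C)={a,b}
[2] (no change)
  FIRST(S)={a,b}  FIRST(A)={b}  FIRST(B)={a,b}  FIRST(C)={a,b}

FOLLOW iteration:
initialize: $ ∈ FOLLOW(S)
round 1:
  S→C S: FOLLOW(C) ⊇ FIRST(S) = {a,b}; new: +{a,b}
  S→a A: FOLLOW(A) ⊇ FOLLOW(S) ⊇ {$}; new: +{$}
  S→b B: FOLLOW(B) ⊇ FOLLOW(S) ⊇ {$}; new: +{$}
  FOLLOW(S)={$}  FOLLOW(A)={$}  FOLLOW(B)={$}  FOLLOW(C)={a,b}
round 2:
  B→a C: FOLLOW(C) ⊇ FOLLOW(B) ⊇ {$}; new: +{$}
  FOLLOW(S)={$}  FOLLOW(A)={$}  FOLLOW(B)={$}  FOLLOW(C)={$,a,b}
round 3: (no change)
  FOLLOW(S)={$}  FOLLOW(A)={$}  FOLLOW(B)={$}  FOLLOW(C)={$,a,b}

FOLLOW(C) = ["$", "a", "b"]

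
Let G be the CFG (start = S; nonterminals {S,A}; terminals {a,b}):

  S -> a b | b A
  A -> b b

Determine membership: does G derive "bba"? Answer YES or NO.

CNF form of G:
  S -> T0 A | T1 T0
  A -> T0 T0
  T0 -> b
  T1 -> a

CYK table (by increasing span):
  T[0,0] 'b' = {T0}  orig:{}
  T[1,1] 'b' = {T0}  orig:{}
  T[2,2] 'a' = {T1}  orig:{}
  T[0,1] 'bb' = {A}
  T[1,2] 'ba' = ∅
  T[0,2] 'bba' = ∅

S ∉ T[0,2] ⇒ NO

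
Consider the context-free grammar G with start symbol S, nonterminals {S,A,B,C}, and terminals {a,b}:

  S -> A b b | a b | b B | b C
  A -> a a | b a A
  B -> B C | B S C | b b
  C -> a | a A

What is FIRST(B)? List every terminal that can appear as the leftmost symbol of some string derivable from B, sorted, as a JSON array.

FIRST iteration:
[1]
  A via A→a a: +{a}
  A via A→b a A: +{b}
  B via B→b b: +{b}
  C via C→a: +{a}
  S via S→A b b: +{a,b}
  FIRST(S)={a,b}  FIRST(A)={a,b}  FIRST(B)={b}  FIRST(C)={a}
[2] — fixpoint
  FIRST(S)={a,b}  FIRST(A)={a,b}  FIRST(B)={b}  FIRST(C)={a}

FIRST(B) = ["b"]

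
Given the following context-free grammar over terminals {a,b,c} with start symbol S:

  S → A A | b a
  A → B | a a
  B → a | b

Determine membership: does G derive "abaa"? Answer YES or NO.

Convert to CNF:
  S -> A A | T1 T0
  A -> T0 T0 | a | b
  B -> a | b
  T0 -> a
  T1 -> b

Fill CYK table bottom-up:
  cell(0,0) a: {A,B,T0}  orig:{A,B}
  cell(1,1) b: {A,B,T1}  orig:{A,B}
  cell(2,2) a: {A,B,T0}  orig:{A,B}
  cell(3,3) a: {A,B,T0}  orig:{A,B}
  cell(0,1) ab: {S}
  cell(1,2) ba: {S}
  cell(2,3) aa: {A,S}
  cell(0,2) aba: ∅
  cell(1,3) baa: {S}
  cell(0,3) abaa: ∅

S ∉ T[0,3] ⇒ NO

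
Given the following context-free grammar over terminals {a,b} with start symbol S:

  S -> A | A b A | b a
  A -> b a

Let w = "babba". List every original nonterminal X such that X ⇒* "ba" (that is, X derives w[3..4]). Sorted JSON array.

Convert to CNF:
  S -> A X2 | T0 T1
  A -> T0 T1
  T0 -> b
  T1 -> a
  X2 -> T0 A

CYK table (by increasing span), restricted to cells inside w[3..4]:
  cell(3,3) b: {T0}  orig:{}
  cell(4,4) a: {T1}  orig:{}
  cell(3,4) ba: {A,S}

Original NTs in T[3,4] deriving "ba": ["A", "S"]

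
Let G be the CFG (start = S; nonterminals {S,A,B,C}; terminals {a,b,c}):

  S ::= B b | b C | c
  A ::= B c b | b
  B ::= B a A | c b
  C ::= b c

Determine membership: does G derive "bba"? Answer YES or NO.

Convert to CNF:
  S -> B T1 | T1 C | c
  A -> B X3 | b
  B -> B X4 | T0 T1
  C -> T1 T0
  T0 -> c
  T1 -> b
  T2 -> a
  X3 -> T0 T1
  X4 -> T2 A

CYK fill:
  T[0,0] 'b' = {A,T1}  orig:{A}
  T[1,1] 'b' = {A,T1}  orig:{A}
  T[2,2] 'a' = {T2}  orig:{}
  T[0,1] 'bb' = ∅
  T[1,2] 'ba' = ∅
  T[0,2] 'bba' = ∅

S ∉ T[0,2] ⇒ NO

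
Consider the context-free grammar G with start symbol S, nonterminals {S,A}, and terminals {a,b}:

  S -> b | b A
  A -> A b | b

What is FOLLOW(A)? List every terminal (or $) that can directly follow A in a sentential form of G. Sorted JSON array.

Compute FIRST by fixpoint:
round 1:
  A via A→b: +{b}
  S via S→b: +{b}
  S: {b}  A: {b}
round 2: — fixpoint
  S: {b}  A: {b}

Compute FOLLOW by fixpoint:
seed FOLLOW(S) with $
[1]
  A→A b: FOLLOW(A) ⊇ FIRST(b) = {b}; new: +{b}
  S→b A: FOLLOW(A) ⊇ FOLLOW(S) ⊇ {$}; new: +{$}
  S: {$}  A: {$,b}
[2] done
  S: {$}  A: {$,b}

FOLLOW(A) = ["$", "b"]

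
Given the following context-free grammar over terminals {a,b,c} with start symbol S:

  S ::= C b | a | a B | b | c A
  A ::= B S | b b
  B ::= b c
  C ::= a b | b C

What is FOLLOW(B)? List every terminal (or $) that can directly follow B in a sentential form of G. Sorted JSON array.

FIRST sets, iterate to fixpoint:
[1]
  A via A→b b: +{b}
  B via B→b c: +{b}
  C via C→a b: +{a}
  C via C→b C: +{b}
  S via S→C b: +{a,b}
  S via S→c A: +{c}
  S: {a,b,c}  A: {b}  B: {b}  C: {a,b}
[2] — fixpoint
  S: {a,b,c}  A: {b}  B: {b}  C: {a,b}

FOLLOW iteration:
initialize: $ ∈ FOLLOW(S)
[1]
  A→B S: FOLLOW(B) ⊇ FIRST(S) = {a,b,c}; new: +{a,b,c}
  S→C b: FOLLOW(C) ⊇ FIRST(b) = {b}; new: +{b}
  S→a B: FOLLOW(B) ⊇ FOLLOW(S) ⊇ {$}; new: +{$}
  S→c A: FOLLOW(A) ⊇ FOLLOW(S) ⊇ {$}; new: +{$}
  FOLLOW[S]={$}  FOLLOW[A]={$}  FOLLOW[B]={$,a,b,c}  FOLLOW[C]={b}
[2] done
  FOLLOW[S]={$}  FOLLOW[A]={$}  FOLLOW[B]={$,a,b,c}  FOLLOW[C]={b}

FOLLOW(B) = ["$", "a", "b", "c"]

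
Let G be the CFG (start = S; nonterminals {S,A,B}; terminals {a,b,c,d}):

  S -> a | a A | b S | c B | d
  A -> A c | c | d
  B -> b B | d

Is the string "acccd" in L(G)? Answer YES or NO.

CNF form of G:
  S -> T0 B | T1 S | T2 A | a | d
  A -> A T0 | c | d
  B -> T1 B | d
  T0 -> c
  T1 -> b
  T2 -> a

CYK fill:
  [0..0]={S,T2}  "a"  orig:{S}
  [1..1]={A,T0}  "c"  orig:{A}
  [2..2]={A,T0}  "c"  orig:{A}
  [3..3]={A,T0}  "c"  orig:{A}
  [4..4]={A,B,S}  "d"
  [0..1]={S}  "ac"
  [1..2]={A}  "cc"
  [2..3]={A}  "cc"
  [3..4]={S}  "cd"
  [0..2]={S}  "acc"
  [1..3]={A}  "ccc"
  [2..4]=∅  "ccd"
  [0..3]={S}  "accc"
  [1..4]=∅  "cccd"
  [0..4]=∅  "acccd"

S ∉ T[0,4] ⇒ NO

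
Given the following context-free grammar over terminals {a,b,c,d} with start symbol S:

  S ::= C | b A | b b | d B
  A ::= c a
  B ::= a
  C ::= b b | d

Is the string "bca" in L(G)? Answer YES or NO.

Convert to CNF:
  S -> T2 A | T2 T2 | T3 B | d
  A -> T0 T1
  B -> a
  C -> T2 T2 | d
  T0 -> c
  T1 -> a
  T2 -> b
  T3 -> d

CYK fill:
  [0..0]={T2}  "b"  orig:{}
  [1..1]={T0}  "c"  orig:{}
  [2..2]={B,T1}  "a"  orig:{B}
  [0..1]=∅  "bc"
  [1..2]={A}  "ca"
  [0..2]={S}  "bca"

S ∈ T[0,2] ⇒ YES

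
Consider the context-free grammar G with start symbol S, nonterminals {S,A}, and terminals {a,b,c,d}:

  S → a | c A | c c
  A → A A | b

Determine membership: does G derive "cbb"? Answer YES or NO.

Convert to CNF:
  S -> T0 A | T0 T0 | a
  A -> A A | b
  T0 -> c

CYK table (by increasing span):
  T[0,0] 'c' = {T0}  orig:{}
  T[1,1] 'b' = {A}
  T[2,2] 'b' = {A}
  T[0,1] 'cb' = {S}
  T[1,2] 'bb' = {A}
  T[0,2] 'cbb' = {S}

S ∈ T[0,2] ⇒ YES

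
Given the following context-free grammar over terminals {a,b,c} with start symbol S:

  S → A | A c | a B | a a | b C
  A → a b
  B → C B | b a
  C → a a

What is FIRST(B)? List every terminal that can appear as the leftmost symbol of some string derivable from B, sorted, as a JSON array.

FIRST sets, iterate to fixpoint:
[1]
  A via A→a b: +{a}
  B via B→b a: +{b}
  C via C→a a: +{a}
  S via S→A: +{a}
  S via S→b C: +{b}
  FIRST[S]={a,b}  FIRST[A]={a}  FIRST[B]={b}  FIRST[C]={a}
[2]
  B via B→C B: +{a}
  FIRST[S]={a,b}  FIRST[A]={a}  FIRST[B]={a,b}  FIRST[C]={a}
[3] (stable)
  FIRST[S]={a,b}  FIRST[A]={a}  FIRST[B]={a,b}  FIRST[C]={a}

FIRST(B) = ["a", "b"]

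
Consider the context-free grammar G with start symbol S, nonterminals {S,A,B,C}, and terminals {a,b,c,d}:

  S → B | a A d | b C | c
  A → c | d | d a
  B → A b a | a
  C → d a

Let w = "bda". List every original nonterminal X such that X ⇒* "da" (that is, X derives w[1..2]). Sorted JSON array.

Convert to CNF:
  S -> A X4 | T1 X5 | T2 C | a | c
  A -> T0 T1 | c | d
  B -> A X3 | a
  C -> T0 T1
  T0 -> d
  T1 -> a
  T2 -> b
  X3 -> T2 T1
  X4 -> T2 T1
  X5 -> A T0

CYK table (by increasing span) — only the sub-triangle for w[1..2]:
  cell(1,1) d: {A,T0}  orig:{A}
  cell(2,2) a: {B,S,T1}  orig:{B,S}
  cell(1,2) da: {A,C}

Original NTs in T[1,2] deriving "da": ["A", "C"]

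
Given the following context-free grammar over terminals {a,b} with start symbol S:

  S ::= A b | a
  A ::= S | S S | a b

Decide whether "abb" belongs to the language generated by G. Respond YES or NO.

CNF form of G:
  S -> A T0 | a
  A -> A T0 | S S | T1 T0 | a
  T0 -> b
  T1 -> a

CYK fill:
  [0..0]={A,S,T1}  "a"  orig:{A,S}
  [1..1]={T0}  "b"  orig:{}
  [2..2]={T0}  "b"  orig:{}
  [0..1]={A,S}  "ab"
  [1..2]=∅  "bb"
  [0..2]={A,S}  "abb"

S ∈ T[0,2] ⇒ YES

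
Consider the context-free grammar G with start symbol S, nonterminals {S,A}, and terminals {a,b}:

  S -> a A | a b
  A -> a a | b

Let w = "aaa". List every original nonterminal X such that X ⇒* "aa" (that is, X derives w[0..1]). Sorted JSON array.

Convert to CNF:
  S -> T0 A | T0 T1
  A -> T0 T0 | b
  T0 -> a
  T1 -> b

CYK table (by increasing span), restricted to cells inside w[0..1]:
  [0..0]={T0}  "a"  orig:{}
  [1..1]={T0}  "a"  orig:{}
  [0..1]={A}  "aa"

Original NTs in T[0,1] deriving "aa": ["A"]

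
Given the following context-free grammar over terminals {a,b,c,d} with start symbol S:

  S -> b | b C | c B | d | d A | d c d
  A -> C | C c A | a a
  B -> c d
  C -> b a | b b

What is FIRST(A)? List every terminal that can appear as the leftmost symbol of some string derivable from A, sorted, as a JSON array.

FIRST iteration:
iter 1:
  A via A→a a: +{a}
  B via B→c d: +{c}
  C via C→b a: +{b}
  S via S→b: +{b}
  S via S→c B: +{c}
  S via S→d: +{d}
  FIRST(S)={b,c,d}  FIRST(A)={a}  FIRST(B)={c}  FIRST(C)={b}
iter 2:
  A via A→C: +{b}
  FIRST(S)={b,c,d}  FIRST(A)={a,b}  FIRST(B)={c}  FIRST(C)={b}
iter 3: done
  FIRST(S)={b,c,d}  FIRST(A)={a,b}  FIRST(B)={c}  FIRST(C)={b}

FIRST(A) = ["a", "b"]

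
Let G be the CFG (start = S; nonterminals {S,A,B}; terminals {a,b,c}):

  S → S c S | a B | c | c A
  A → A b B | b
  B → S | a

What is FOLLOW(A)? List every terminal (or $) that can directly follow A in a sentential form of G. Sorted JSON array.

FIRST sets, iterate to fixpoint:
pass 1:
  A via A→b: +{b}
  B via B→a: +{a}
  S via S→a B: +{a}
  S via S→c: +{c}
  S: {a,c}  A: {b}  B: {a}
pass 2:
  B via B→S: +{c}
  S: {a,c}  A: {b}  B: {a,c}
pass 3: done
  S: {a,c}  A: {b}  B: {a,c}

Compute FOLLOW by fixpoint:
FOLLOW(S) := {$}
pass 1:
  A→A b B: FOLLOW(A) ⊇ FIRST(b) = {b}; new: +{b}
  A→A b B: FOLLOW(B) ⊇ FOLLOW(A) ⊇ {b}; new: +{b}
  B→S: FOLLOW(S) ⊇ FOLLOW(B) ⊇ {b}; new: +{b}
  S→S c S: FOLLOW(S) ⊇ FIRST(c) = {c}; new: +{c}
  S→a B: FOLLOW(B) ⊇ FOLLOW(S) ⊇ {$,b,c}; new: +{$,c}
  S→c A: FOLLOW(A) ⊇ FOLLOW(S) ⊇ {$,b,c}; new: +{$,c}
  FOLLOW[S]={$,b,c}  FOLLOW[A]={$,b,c}  FOLLOW[B]={$,b,c}
pass 2: — fixpoint
  FOLLOW[S]={$,b,c}  FOLLOW[A]={$,b,c}  FOLLOW[B]={$,b,c}

FOLLOW(A) = ["$", "b", "c"]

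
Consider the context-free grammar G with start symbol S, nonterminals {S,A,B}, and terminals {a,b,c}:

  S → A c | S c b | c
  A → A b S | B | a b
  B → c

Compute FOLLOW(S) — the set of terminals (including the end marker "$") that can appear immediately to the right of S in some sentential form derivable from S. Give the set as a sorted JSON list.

FIRST iteration:
pass 1:
  A via A→a b: +{a}
  B via B→c: +{c}
  S via S→A c: +{a}
  S via S→c: +{c}
  FIRST(S)={a,c}  FIRST(A)={a}  FIRST(B)={c}
pass 2:
  A via A→B: +{c}
  FIRST(S)={a,c}  FIRST(A)={a,c}  FIRST(B)={c}
pass 3: done
  FIRST(S)={a,c}  FIRST(A)={a,c}  FIRST(B)={c}

FOLLOW sets:
FOLLOW(S) := {$}
iter 1:
  A→A b S: FOLLOW(A) ⊇ FIRST(b) = {b}; new: +{b}
  A→A b S: FOLLOW(S) ⊇ FOLLOW(A) ⊇ {b}; new: +{b}
  A→B: FOLLOW(B) ⊇ FOLLOW(A) ⊇ {b}; new: +{b}
  S→A c: FOLLOW(A) ⊇ FIRST(c) = {c}; new: +{c}
  S→S c b: FOLLOW(S) ⊇ FIRST(c) = {c}; new: +{c}
  FOLLOW(S)={$,b,c}  FOLLOW(A)={b,c}  FOLLOW(B)={b}
iter 2:
  A→B: FOLLOW(B) ⊇ FOLLOW(A) ⊇ {b,c}; new: +{c}
  FOLLOW(S)={$,b,c}  FOLLOW(A)={b,c}  FOLLOW(B)={b,c}
iter 3: (no change)
  FOLLOW(S)={$,b,c}  FOLLOW(A)={b,c}  FOLLOW(B)={b,c}

FOLLOW(S) = ["$", "b", "c"]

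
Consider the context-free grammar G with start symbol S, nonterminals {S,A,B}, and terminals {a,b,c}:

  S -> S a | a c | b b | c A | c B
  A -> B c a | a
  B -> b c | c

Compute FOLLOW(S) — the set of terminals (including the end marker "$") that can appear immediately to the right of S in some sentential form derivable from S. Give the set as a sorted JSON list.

Compute FIRST by fixpoint:
pass 1:
  A via A→a: +{a}
  B via B→b c: +{b}
  B via B→c: +{c}
  S via S→a c: +{a}
  S via S→b b: +{b}
  S via S→c A: +{c}
  FIRST(S)={a,b,c}  FIRST(A)={a}  FIRST(B)={b,c}
pass 2:
  A via A→B c a: +{b,c}
  FIRST(S)={a,b,c}  FIRST(A)={a,b,c}  FIRST(B)={b,c}
pass 3: done
  FIRST(S)={a,b,c}  FIRST(A)={a,b,c}  FIRST(B)={b,c}

Compute FOLLOW by fixpoint:
seed FOLLOW(S) with $
iter 1:
  A→B c a: FOLLOW(B) ⊇ FIRST(c) = {c}; new: +{c}
  S→S a: FOLLOW(S) ⊇ FIRST(a) = {a}; new: +{a}
  S→c A: FOLLOW(A) ⊇ FOLLOW(S) ⊇ {$,a}; new: +{$,a}
  S→c B: FOLLOW(B) ⊇ FOLLOW(S) ⊇ {$,a}; new: +{$,a}
  FOLLOW(S)={$,a}  FOLLOW(A)={$,a}  FOLLOW(B)={$,a,c}
iter 2: done
  FOLLOW(S)={$,a}  FOLLOW(A)={$,a}  FOLLOW(B)={$,a,c}

FOLLOW(S) = ["$", "a"]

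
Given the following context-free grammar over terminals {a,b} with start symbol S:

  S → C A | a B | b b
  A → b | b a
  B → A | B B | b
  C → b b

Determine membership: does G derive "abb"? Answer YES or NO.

CNF form of G:
  S -> C A | T0 T0 | T1 B
  A -> T0 T1 | b
  B -> B B | T0 T1 | b
  C -> T0 T0
  T0 -> b
  T1 -> a

CYK fill:
  [0..0]={T1}  "a"  orig:{}
  [1..1]={A,B,T0}  "b"  orig:{A,B}
  [2..2]={A,B,T0}  "b"  orig:{A,B}
  [0..1]={S}  "ab"
  [1..2]={B,C,S}  "bb"
  [0..2]={S}  "abb"

S ∈ T[0,2] ⇒ YES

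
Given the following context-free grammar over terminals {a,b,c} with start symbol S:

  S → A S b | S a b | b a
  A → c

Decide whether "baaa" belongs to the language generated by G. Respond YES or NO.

Convert to CNF:
  S -> A X2 | S X3 | T0 T1
  A -> c
  T0 -> b
  T1 -> a
  X2 -> S T0
  X3 -> T1 T0

Fill CYK table bottom-up:
  cell(0,0) b: {T0}  orig:{}
  cell(1,1) a: {T1}  orig:{}
  cell(2,2) a: {T1}  orig:{}
  cell(3,3) a: {T1}  orig:{}
  cell(0,1) ba: {S}
  cell(1,2) aa: ∅
  cell(2,3) aa: ∅
  cell(0,2) baa: ∅
  cell(1,3) aaa: ∅
  cell(0,3) baaa: ∅

S ∉ T[0,3] ⇒ NO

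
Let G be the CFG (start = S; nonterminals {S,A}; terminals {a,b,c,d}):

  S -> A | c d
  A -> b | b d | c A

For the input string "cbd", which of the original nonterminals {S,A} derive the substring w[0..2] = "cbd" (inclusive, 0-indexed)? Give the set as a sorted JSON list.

Convert to CNF:
  S -> T0 T1 | T2 A | T2 T1 | b
  A -> T0 T1 | T2 A | b
  T0 -> b
  T1 -> d
  T2 -> c

CYK fill (cells [i..j] with 0 ≤ i ≤ j ≤ 2 only):
  [0..0]={T2}  "c"  orig:{}
  [1..1]={A,S,T0}  "b"  orig:{A,S}
  [2..2]={T1}  "d"  orig:{}
  [0..1]={A,S}  "cb"
  [1..2]={A,S}  "bd"
  [0..2]={A,S}  "cbd"

Original NTs in T[0,2] deriving "cbd": ["A", "S"]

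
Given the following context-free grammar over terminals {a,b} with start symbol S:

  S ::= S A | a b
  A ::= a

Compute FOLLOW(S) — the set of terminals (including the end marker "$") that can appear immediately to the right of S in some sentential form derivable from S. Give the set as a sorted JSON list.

Compute FIRST by fixpoint:
[1]
  A via A→a: +{a}
  S via S→a b: +{a}
  S: {a}  A: {a}
[2] (stable)
  S: {a}  A: {a}

Compute FOLLOW by fixpoint:
FOLLOW(S) := {$}
[1]
  S→S A: FOLLOW(S) ⊇ FIRST(A) = {a}; new: +{a}
  S→S A: FOLLOW(A) ⊇ FOLLOW(S) ⊇ {$,a}; new: +{$,a}
  FOLLOW[S]={$,a}  FOLLOW[A]={$,a}
[2] (stable)
  FOLLOW[S]={$,a}  FOLLOW[A]={$,a}

FOLLOW(S) = ["$", "a"]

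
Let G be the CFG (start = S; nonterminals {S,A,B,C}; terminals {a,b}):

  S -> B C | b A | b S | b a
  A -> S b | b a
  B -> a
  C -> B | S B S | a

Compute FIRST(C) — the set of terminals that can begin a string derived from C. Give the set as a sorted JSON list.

FIRST sets, iterate to fixpoint:
round 1:
  A via A→b a: +{b}
  B via B→a: +{a}
  C via C→B: +{a}
  S via S→B C: +{a}
  S via S→b A: +{b}
  FIRST[S]={a,b}  FIRST[A]={b}  FIRST[B]={a}  FIRST[C]={a}
round 2:
  A via A→S b: +{a}
  C via C→S B S: +{b}
  FIRST[S]={a,b}  FIRST[A]={a,b}  FIRST[B]={a}  FIRST[C]={a,b}
round 3: done
  FIRST[S]={a,b}  FIRST[A]={a,b}  FIRST[B]={a}  FIRST[C]={a,b}

FIRST(C) = ["a", "b"]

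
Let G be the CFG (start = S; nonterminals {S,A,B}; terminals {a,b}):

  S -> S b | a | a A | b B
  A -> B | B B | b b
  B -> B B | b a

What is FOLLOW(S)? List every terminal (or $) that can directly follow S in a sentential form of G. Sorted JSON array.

FIRST sets, iterate to fixpoint:
round 1:
  A via A→b b: +{b}
  B via B→b a: +{b}
  S via S→a: +{a}
  S via S→b B: +{b}
  FIRST[S]={a,b}  FIRST[A]={b}  FIRST[B]={b}
round 2: done
  FIRST[S]={a,b}  FIRST[A]={b}  FIRST[B]={b}

FOLLOW iteration:
FOLLOW(S) := {$}
pass 1:
  A→B B: FOLLOW(B) ⊇ FIRST(B) = {b}; new: +{b}
  S→S b: FOLLOW(S) ⊇ FIRST(b) = {b}; new: +{b}
  S→a A: FOLLOW(A) ⊇ FOLLOW(S) ⊇ {$,b}; new: +{$,b}
  S→b B: FOLLOW(B) ⊇ FOLLOW(S) ⊇ {$,b}; new: +{$}
  FOLLOW[S]={$,b}  FOLLOW[A]={$,b}  FOLLOW[B]={$,b}
pass 2: done
  FOLLOW[S]={$,b}  FOLLOW[A]={$,b}  FOLLOW[B]={$,b}

FOLLOW(S) = ["$", "b"]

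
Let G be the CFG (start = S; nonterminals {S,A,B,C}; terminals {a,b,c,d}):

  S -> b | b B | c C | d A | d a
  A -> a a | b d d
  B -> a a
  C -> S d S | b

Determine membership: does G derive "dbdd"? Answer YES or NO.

CNF form of G:
  S -> T1 B | T2 A | T2 T0 | T3 C | b
  A -> T0 T0 | T1 X4
  B -> T0 T0
  C -> S X5 | b
  T0 -> a
  T1 -> b
  T2 -> d
  T3 -> c
  X4 -> T2 T2
  X5 -> T2 S

CYK table (by increasing span):
  cell(0,0) d: {T2}  orig:{}
  cell(1,1) b: {C,S,T1}  orig:{C,S}
  cell(2,2) d: {T2}  orig:{}
  cell(3,3) d: {T2}  orig:{}
  cell(0,1) db: {X5}  orig:{}
  cell(1,2) bd: ∅
  cell(2,3) dd: {X4}  orig:{}
  cell(0,2) dbd: ∅
  cell(1,3) bdd: {A}
  cell(0,3) dbdd: {S}

S ∈ T[0,3] ⇒ YES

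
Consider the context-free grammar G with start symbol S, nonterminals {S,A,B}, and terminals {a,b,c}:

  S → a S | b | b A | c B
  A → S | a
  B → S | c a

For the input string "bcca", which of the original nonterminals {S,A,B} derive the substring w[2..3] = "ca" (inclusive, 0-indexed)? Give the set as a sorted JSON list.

CNF form of G:
  S -> T0 S | T1 A | T2 B | b
  A -> T0 S | T1 A | T2 B | a | b
  B -> T0 S | T1 A | T2 B | T2 T0 | b
  T0 -> a
  T1 -> b
  T2 -> c

Fill CYK table bottom-up — only the sub-triangle for w[2..3]:
  cell(2,2) c: {T2}  orig:{}
  cell(3,3) a: {A,T0}  orig:{A}
  cell(2,3) ca: {B}

Original NTs in T[2,3] deriving "ca": ["B"]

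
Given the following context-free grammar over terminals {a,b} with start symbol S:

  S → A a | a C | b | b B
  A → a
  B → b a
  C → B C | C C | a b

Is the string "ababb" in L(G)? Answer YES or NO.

CNF form of G:
  S -> A T1 | T0 B | T1 C | b
  A -> a
  B -> T0 T1
  C -> B C | C C | T1 T0
  T0 -> b
  T1 -> a

CYK fill:
  T[0,0] 'a' = {A,T1}  orig:{A}
  T[1,1] 'b' = {S,T0}  orig:{S}
  T[2,2] 'a' = {A,T1}  orig:{A}
  T[3,3] 'b' = {S,T0}  orig:{S}
  T[4,4] 'b' = {S,T0}  orig:{S}
  T[0,1] 'ab' = {C}
  T[1,2] 'ba' = {B}
  T[2,3] 'ab' = {C}
  T[3,4] 'bb' = ∅
  T[0,2] 'aba' = ∅
  T[1,3] 'bab' = ∅
  T[2,4] 'abb' = ∅
  T[0,3] 'abab' = {C}
  T[1,4] 'babb' = ∅
  T[0,4] 'ababb' = ∅

S ∉ T[0,4] ⇒ NO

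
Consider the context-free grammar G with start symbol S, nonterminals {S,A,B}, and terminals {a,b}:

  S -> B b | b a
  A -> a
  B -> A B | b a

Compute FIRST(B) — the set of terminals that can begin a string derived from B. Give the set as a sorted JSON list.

FIRST sets, iterate to fixpoint:
round 1:
  A via A→a: +{a}
  B via B→A B: +{a}
  B via B→b a: +{b}
  S via S→B b: +{a,b}
  S: {a,b}  A: {a}  B: {a,b}
round 2: done
  S: {a,b}  A: {a}  B: {a,b}

FIRST(B) = ["a", "b"]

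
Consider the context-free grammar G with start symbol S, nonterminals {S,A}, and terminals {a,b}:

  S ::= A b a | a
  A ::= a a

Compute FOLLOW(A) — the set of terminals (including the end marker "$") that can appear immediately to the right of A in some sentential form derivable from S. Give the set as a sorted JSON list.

FIRST sets, iterate to fixpoint:
[1]
  A via A→a a: +{a}
  S via S→A b a: +{a}
  S: {a}  A: {a}
[2] (no change)
  S: {a}  A: {a}

FOLLOW iteration:
FOLLOW(S) := {$}
pass 1:
  S→A b a: FOLLOW(A) ⊇ FIRST(b) = {b}; new: +{b}
  S: {$}  A: {b}
pass 2: (no change)
  S: {$}  A: {b}

FOLLOW(A) = ["b"]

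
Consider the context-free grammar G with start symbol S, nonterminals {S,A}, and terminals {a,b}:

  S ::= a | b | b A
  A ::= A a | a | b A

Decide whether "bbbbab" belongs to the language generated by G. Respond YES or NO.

CNF form of G:
  S -> T1 A | a | b
  A -> A T0 | T1 A | a
  T0 -> a
  T1 -> b

CYK table (by increasing span):
  cell(0,0) b: {S,T1}  orig:{S}
  cell(1,1) b: {S,T1}  orig:{S}
  cell(2,2) b: {S,T1}  orig:{S}
  cell(3,3) b: {S,T1}  orig:{S}
  cell(4,4) a: {A,S,T0}  orig:{A,S}
  cell(5,5) b: {S,T1}  orig:{S}
  cell(0,1) bb: ∅
  cell(1,2) bb: ∅
  cell(2,3) bb: ∅
  cell(3,4) ba: {A,S}
  cell(4,5) ab: ∅
  cell(0,2) bbb: ∅
  cell(1,3) bbb: ∅
  cell(2,4) bba: {A,S}
  cell(3,5) bab: ∅
  cell(0,3) bbbb: ∅
  cell(1,4) bbba: {A,S}
  cell(2,5) bbab: ∅
  cell(0,4) bbbba: {A,S}
  cell(1,5) bbbab: ∅
  cell(0,5) bbbbab: ∅

S ∉ T[0,5] ⇒ NO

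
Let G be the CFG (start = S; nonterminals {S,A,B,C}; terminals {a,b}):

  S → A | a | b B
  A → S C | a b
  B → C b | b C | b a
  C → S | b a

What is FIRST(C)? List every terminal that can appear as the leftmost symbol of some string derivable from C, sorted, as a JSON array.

Compute FIRST by fixpoint:
pass 1:
  A via A→a b: +{a}
  B via B→b C: +{b}
  C via C→b a: +{b}
  S via S→A: +{a}
  S via S→b B: +{b}
  FIRST(S)={a,b}  FIRST(A)={a}  FIRST(B)={b}  FIRST(C)={b}
pass 2:
  A via A→S C: +{b}
  C via C→S: +{a}
  FIRST(S)={a,b}  FIRST(A)={a,b}  FIRST(B)={b}  FIRST(C)={a,b}
pass 3:
  B via B→C b: +{a}
  FIRST(S)={a,b}  FIRST(A)={a,b}  FIRST(B)={a,b}  FIRST(C)={a,b}
pass 4: — fixpoint
  FIRST(S)={a,b}  FIRST(A)={a,b}  FIRST(B)={a,b}  FIRST(C)={a,b}

FIRST(C) = ["a", "b"]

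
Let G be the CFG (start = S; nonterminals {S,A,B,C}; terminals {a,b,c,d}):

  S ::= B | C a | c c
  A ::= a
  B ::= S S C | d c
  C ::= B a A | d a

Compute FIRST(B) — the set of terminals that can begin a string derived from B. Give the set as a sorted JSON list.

FIRST iteration:
[1]
  A via A→a: +{a}
  B via B→d c: +{d}
  C via C→B a A: +{d}
  S via S→B: +{d}
  S via S→c c: +{c}
  FIRST(S)={c,d}  FIRST(A)={a}  FIRST(B)={d}  FIRST(C)={d}
[2]
  B via B→S S C: +{c}
  C via C→B a A: +{c}
  FIRST(S)={c,d}  FIRST(A)={a}  FIRST(B)={c,d}  FIRST(C)={c,d}
[3] — fixpoint
  FIRST(S)={c,d}  FIRST(A)={a}  FIRST(B)={c,d}  FIRST(C)={c,d}

FIRST(B) = ["c", "d"]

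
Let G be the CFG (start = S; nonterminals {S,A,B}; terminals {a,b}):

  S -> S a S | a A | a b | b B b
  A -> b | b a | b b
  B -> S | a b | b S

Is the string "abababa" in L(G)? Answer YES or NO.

CNF form of G:
  S -> S X4 | T0 X5 | T1 A | T1 T0
  A -> T0 T0 | T0 T1 | b
  B -> S X2 | T0 S | T0 X3 | T1 A | T1 T0
  T0 -> b
  T1 -> a
  X2 -> T1 S
  X3 -> B T0
  X4 -> T1 S
  X5 -> B T0

CYK table (by increasing span):
  cell(0,0) a: {T1}  orig:{}
  cell(1,1) b: {A,T0}  orig:{A}
  cell(2,2) a: {T1}  orig:{}
  cell(3,3) b: {A,T0}  orig:{A}
  cell(4,4) a: {T1}  orig:{}
  cell(5,5) b: {A,T0}  orig:{A}
  cell(6,6) a: {T1}  orig:{}
  cell(0,1) ab: {B,S}
  cell(1,2) ba: {A}
  cell(2,3) ab: {B,S}
  cell(3,4) ba: {A}
  cell(4,5) ab: {B,S}
  cell(5,6) ba: {A}
  cell(0,2) aba: {B,S}
  cell(1,3) bab: {B}
  cell(2,4) aba: {B,S}
  cell(3,5) bab: {B}
  cell(4,6) aba: {B,S}
  cell(0,3) abab: {X3,X5}  orig:{}
  cell(1,4) baba: {B}
  cell(2,5) abab: {X3,X5}  orig:{}
  cell(3,6) baba: {B}
  cell(0,4) ababa: ∅
  cell(1,5) babab: {B,S,X3,X5}  orig:{B,S}
  cell(2,6) ababa: ∅
  cell(0,5) ababab: {X2,X4}  orig:{}
  cell(1,6) bababa: ∅
  cell(0,6) abababa: ∅

S ∉ T[0,6] ⇒ NO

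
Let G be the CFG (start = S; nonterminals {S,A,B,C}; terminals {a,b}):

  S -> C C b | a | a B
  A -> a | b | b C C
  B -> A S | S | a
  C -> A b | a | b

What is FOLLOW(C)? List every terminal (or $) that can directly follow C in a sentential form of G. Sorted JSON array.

Compute FIRST by fixpoint:
pass 1:
  A via A→a: +{a}
  A via A→b: +{b}
  B via B→A S: +{a,b}
  C via C→A b: +{a,b}
  S via S→C C b: +{a,b}
  S: {a,b}  A: {a,b}  B: {a,b}  C: {a,b}
pass 2: done
  S: {a,b}  A: {a,b}  B: {a,b}  C: {a,b}

Compute FOLLOW by fixpoint:
FOLLOW(S) := {$}
round 1:
  A→b C C: FOLLOW(C) ⊇ FIRST(C) = {a,b}; new: +{a,b}
  B→A S: FOLLOW(A) ⊇ FIRST(S) = {a,b}; new: +{a,b}
  S→a B: FOLLOW(B) ⊇ FOLLOW(S) ⊇ {$}; new: +{$}
  FOLLOW[S]={$}  FOLLOW[A]={a,b}  FOLLOW[B]={$}  FOLLOW[C]={a,b}
round 2: — fixpoint
  FOLLOW[S]={$}  FOLLOW[A]={a,b}  FOLLOW[B]={$}  FOLLOW[C]={a,b}

FOLLOW(C) = ["a", "b"]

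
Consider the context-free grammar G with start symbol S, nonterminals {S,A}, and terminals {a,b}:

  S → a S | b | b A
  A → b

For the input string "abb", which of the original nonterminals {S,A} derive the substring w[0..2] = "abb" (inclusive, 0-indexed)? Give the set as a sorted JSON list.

Convert to CNF:
  S -> T0 S | T1 A | b
  A -> b
  T0 -> a
  T1 -> b

Fill CYK table bottom-up, restricted to cells inside w[0..2]:
  [0..0]={T0}  "a"  orig:{}
  [1..1]={A,S,T1}  "b"  orig:{A,S}
  [2..2]={A,S,T1}  "b"  orig:{A,S}
  [0..1]={S}  "ab"
  [1..2]={S}  "bb"
  [0..2]={S}  "abb"

Original NTs in T[0,2] deriving "abb": ["S"]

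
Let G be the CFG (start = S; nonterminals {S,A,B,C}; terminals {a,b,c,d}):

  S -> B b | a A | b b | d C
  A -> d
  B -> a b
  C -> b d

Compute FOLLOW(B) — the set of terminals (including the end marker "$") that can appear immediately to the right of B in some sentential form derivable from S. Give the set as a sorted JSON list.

FIRST sets, iterate to fixpoint:
round 1:
  A via A→d: +{d}
  B via B→a b: +{a}
  C via C→b d: +{b}
  S via S→B b: +{a}
  S via S→b b: +{b}
  S via S→d C: +{d}
  S: {a,b,d}  A: {d}  B: {a}  C: {b}
round 2: (no change)
  S: {a,b,d}  A: {d}  B: {a}  C: {b}

FOLLOW sets:
FOLLOW(S) := {$}
[1]
  S→B b: FOLLOW(B) ⊇ FIRST(b) = {b}; new: +{b}
  S→a A: FOLLOW(A) ⊇ FOLLOW(S) ⊇ {$}; new: +{$}
  S→d C: FOLLOW(C) ⊇ FOLLOW(S) ⊇ {$}; new: +{$}
  S: {$}  A: {$}  B: {b}  C: {$}
[2] (stable)
  S: {$}  A: {$}  B: {b}  C: {$}

FOLLOW(B) = ["b"]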